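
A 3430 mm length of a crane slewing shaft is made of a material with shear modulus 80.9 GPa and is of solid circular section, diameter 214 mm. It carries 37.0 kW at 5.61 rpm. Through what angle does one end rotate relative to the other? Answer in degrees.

ω = 2π·5.61/60 = 0.5875 rad/s, so T = P/ω = 37.0×10³ / 0.5875 = 62980 N·m.
J = πd⁴/32 = π(0.214)⁴/32 = 2.059×10^-4 m⁴.
θ = T·L/(G·J) = 62980 × 3.43 / (80.9×10⁹ × 2.059×10^-4) = 0.01297 rad.

0.743°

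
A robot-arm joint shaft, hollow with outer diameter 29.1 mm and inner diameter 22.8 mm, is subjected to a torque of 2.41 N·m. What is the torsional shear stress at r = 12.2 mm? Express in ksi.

0.0972 ksi

J = π(d_o⁴ − d_i⁴)/32 = π(0.0291⁴ − 0.0228⁴)/32 = 4.387×10^-8 m⁴.
Shear stress varies linearly with radius: τ = T·r/J = 2.410 × 0.0122 / 4.387×10^-8 = 6.702×10^5 Pa.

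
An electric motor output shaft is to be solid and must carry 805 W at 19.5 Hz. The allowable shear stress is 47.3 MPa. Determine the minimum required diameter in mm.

8.91 mm

ω = 2π·19.5 = 122.5 rad/s, so T = P/ω = 805 / 122.5 = 6.570 N·m.
For a solid shaft τ_max = 16T/(πd³), so d = (16T/(π τ_allow))^(1/3) = (16·6.570/(π·4.73×10^7))^(1/3) = 0.008910 m.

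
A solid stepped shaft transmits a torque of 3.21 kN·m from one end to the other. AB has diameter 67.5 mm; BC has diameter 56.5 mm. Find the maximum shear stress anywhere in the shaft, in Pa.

Under the same torque, τ_max = 16T/(πd³) is largest where d is smallest — segment BC (d = 56.5 mm).
τ_max = 16·3210/(π·(0.0565)³) = 9.064×10^7 Pa.

9.06e7 Pa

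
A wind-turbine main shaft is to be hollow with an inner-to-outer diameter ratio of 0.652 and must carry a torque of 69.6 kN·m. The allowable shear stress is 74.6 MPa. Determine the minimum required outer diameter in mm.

180 mm

For a hollow shaft with d_i/d_o = 0.652: τ_max = 16T/(π d_o³ (1−k⁴)), so d_o = [16T/(π τ_allow (1−k⁴))]^(1/3) = [16·69600/(π·7.46×10^7·0.8193)]^(1/3) = 0.1797 m.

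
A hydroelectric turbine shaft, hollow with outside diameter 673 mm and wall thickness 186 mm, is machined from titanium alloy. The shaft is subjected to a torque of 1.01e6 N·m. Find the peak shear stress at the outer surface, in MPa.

17.6 MPa

J = π(d_o⁴ − d_i⁴)/32 = π(0.673⁴ − 0.301⁴)/32 = 0.01933 m⁴.
τ_max = T·r/J = 1.010e6 × 0.337 / 0.01933 = 1.758×10^7 Pa.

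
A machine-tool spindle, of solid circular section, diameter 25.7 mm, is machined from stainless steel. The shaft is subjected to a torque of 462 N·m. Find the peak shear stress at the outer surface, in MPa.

J = πd⁴/32 = π(0.0257)⁴/32 = 4.283×10^-8 m⁴.
τ_max = T·r/J = 462.0 × 0.0129 / 4.283×10^-8 = 1.386×10^8 Pa.

139 MPa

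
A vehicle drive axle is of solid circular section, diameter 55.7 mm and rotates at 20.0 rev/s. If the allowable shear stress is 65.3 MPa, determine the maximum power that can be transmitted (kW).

J = πd⁴/32 = π(0.0557)⁴/32 = 9.450×10^-7 m⁴.
T_max = τ_allow·J/r = 6.53×10^7 × 9.450×10^-7 / 0.0278 = 2216 N·m.
ω = 2π·20.0 = 125.7 rad/s, so P_max = T_max·ω = 2.784×10^5 W.

278 kW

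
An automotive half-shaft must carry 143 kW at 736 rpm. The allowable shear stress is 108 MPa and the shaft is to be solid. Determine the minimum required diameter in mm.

ω = 2π·736/60 = 77.07 rad/s, so T = P/ω = 143×10³ / 77.07 = 1855 N·m.
For a solid shaft τ_max = 16T/(πd³), so d = (16T/(π τ_allow))^(1/3) = (16·1855/(π·1.08×10^8))^(1/3) = 0.04439 m.

44.4 mm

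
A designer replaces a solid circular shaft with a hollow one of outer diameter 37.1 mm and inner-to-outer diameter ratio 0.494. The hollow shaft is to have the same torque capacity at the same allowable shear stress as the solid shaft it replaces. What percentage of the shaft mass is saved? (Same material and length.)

Equal τ_max and T ⇒ the solid shaft needs d_s³ = d_o³(1−k⁴), so d_s = 37.1·(1−0.494⁴)^(1/3) = 36.35 mm.
Area ratio A_h/A_s = d_o²(1−k²)/d_s² = (1−k²)/(1−k⁴)^(2/3) = 0.7876.
Mass saving = 1 − 0.7876 = 21.2 %.

21.2 %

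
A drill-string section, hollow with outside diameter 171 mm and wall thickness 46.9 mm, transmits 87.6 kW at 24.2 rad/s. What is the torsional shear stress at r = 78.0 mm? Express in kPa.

3510 kPa

ω = 24.2 rad/s, so T = P/ω = 87.6×10³ / 24.20 = 3620 N·m.
J = π(d_o⁴ − d_i⁴)/32 = π(0.171⁴ − 0.0772⁴)/32 = 8.046×10^-5 m⁴.
Shear stress varies linearly with radius: τ = T·r/J = 3620 × 0.0780 / 8.046×10^-5 = 3.509×10^6 Pa.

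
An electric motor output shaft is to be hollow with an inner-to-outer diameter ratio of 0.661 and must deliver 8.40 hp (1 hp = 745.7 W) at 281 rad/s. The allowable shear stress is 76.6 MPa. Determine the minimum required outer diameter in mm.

12.2 mm

ω = 281 rad/s, so T = P/ω = 8.40×745.7 / 281.0 = 22.29 N·m.
For a hollow shaft with d_i/d_o = 0.661: τ_max = 16T/(π d_o³ (1−k⁴)), so d_o = [16T/(π τ_allow (1−k⁴))]^(1/3) = [16·22.29/(π·7.66×10^7·0.8091)]^(1/3) = 0.01224 m.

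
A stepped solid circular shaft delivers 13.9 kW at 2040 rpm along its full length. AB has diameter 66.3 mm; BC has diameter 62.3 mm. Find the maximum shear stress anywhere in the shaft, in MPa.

1.37 MPa

ω = 2π·2040/60 = 213.6 rad/s, so T = P/ω = 13.9×10³ / 213.6 = 65.07 N·m.
Under the same torque, τ_max = 16T/(πd³) is largest where d is smallest — segment BC (d = 62.3 mm).
τ_max = 16·65.07/(π·(0.0623)³) = 1.370×10^6 Pa.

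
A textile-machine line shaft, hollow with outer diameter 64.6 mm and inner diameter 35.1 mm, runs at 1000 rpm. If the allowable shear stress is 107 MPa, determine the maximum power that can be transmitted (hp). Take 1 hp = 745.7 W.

726 hp

J = π(d_o⁴ − d_i⁴)/32 = π(0.0646⁴ − 0.0351⁴)/32 = 1.561×10^-6 m⁴.
T_max = τ_allow·J/r = 1.07×10^8 × 1.561×10^-6 / 0.0323 = 5170 N·m.
ω = 2π·1000/60 = 104.7 rad/s, so P_max = T_max·ω = 5.414×10^5 W.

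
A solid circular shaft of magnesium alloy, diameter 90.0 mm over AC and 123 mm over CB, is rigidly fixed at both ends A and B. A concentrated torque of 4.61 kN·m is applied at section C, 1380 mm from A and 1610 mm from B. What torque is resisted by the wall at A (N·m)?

1160 N·m

Compatibility: T_A·a/J_AC = T_B·b/J_CB with T_A + T_B = T₀.
J_AC = 6.44×10^-6 m⁴, J_CB = 2.25×10^-5 m⁴, so T_A = T₀·(J_AC/a)/((J_AC/a)+(J_CB/b)) = 1155 N·m, T_B = 3455 N·m.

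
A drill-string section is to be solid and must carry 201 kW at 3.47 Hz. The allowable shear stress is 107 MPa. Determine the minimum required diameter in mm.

76.0 mm

ω = 2π·3.47 = 21.80 rad/s, so T = P/ω = 201×10³ / 21.80 = 9219 N·m.
For a solid shaft τ_max = 16T/(πd³), so d = (16T/(π τ_allow))^(1/3) = (16·9219/(π·1.07×10^8))^(1/3) = 0.07599 m.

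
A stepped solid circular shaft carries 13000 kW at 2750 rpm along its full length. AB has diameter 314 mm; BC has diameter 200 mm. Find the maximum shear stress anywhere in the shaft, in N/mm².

ω = 2π·2750/60 = 288.0 rad/s, so T = P/ω = 13000×10³ / 288.0 = 45140 N·m.
Under the same torque, τ_max = 16T/(πd³) is largest where d is smallest — segment BC (d = 200 mm).
τ_max = 16·45140/(π·(0.200)³) = 2.874×10^7 Pa.

28.7 N/mm²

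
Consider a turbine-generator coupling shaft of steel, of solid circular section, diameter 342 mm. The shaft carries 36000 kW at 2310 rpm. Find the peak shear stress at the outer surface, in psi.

2750 psi

ω = 2π·2310/60 = 241.9 rad/s, so T = P/ω = 36000×10³ / 241.9 = 148800 N·m.
J = πd⁴/32 = π(0.342)⁴/32 = 1.343×10^-3 m⁴.
τ_max = T·r/J = 148800 × 0.171 / 1.343×10^-3 = 1.895×10^7 Pa.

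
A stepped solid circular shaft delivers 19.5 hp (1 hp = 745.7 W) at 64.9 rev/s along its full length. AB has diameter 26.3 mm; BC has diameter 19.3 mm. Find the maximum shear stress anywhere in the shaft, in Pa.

2.53e7 Pa

ω = 2π·64.9 = 407.8 rad/s, so T = P/ω = 19.5×745.7 / 407.8 = 35.66 N·m.
Under the same torque, τ_max = 16T/(πd³) is largest where d is smallest — segment BC (d = 19.3 mm).
τ_max = 16·35.66/(π·(0.0193)³) = 2.526×10^7 Pa.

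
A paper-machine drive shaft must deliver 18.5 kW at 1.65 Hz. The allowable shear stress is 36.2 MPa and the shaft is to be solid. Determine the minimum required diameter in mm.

63.1 mm

ω = 2π·1.65 = 10.37 rad/s, so T = P/ω = 18.5×10³ / 10.37 = 1784 N·m.
For a solid shaft τ_max = 16T/(πd³), so d = (16T/(π τ_allow))^(1/3) = (16·1784/(π·3.62×10^7))^(1/3) = 0.06308 m.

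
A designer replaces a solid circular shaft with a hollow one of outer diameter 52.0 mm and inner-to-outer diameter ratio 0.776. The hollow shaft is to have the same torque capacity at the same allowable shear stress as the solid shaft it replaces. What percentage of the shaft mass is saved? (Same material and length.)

Equal τ_max and T ⇒ the solid shaft needs d_s³ = d_o³(1−k⁴), so d_s = 52.0·(1−0.776⁴)^(1/3) = 44.75 mm.
Area ratio A_h/A_s = d_o²(1−k²)/d_s² = (1−k²)/(1−k⁴)^(2/3) = 0.5371.
Mass saving = 1 − 0.5371 = 46.3 %.

46.3 %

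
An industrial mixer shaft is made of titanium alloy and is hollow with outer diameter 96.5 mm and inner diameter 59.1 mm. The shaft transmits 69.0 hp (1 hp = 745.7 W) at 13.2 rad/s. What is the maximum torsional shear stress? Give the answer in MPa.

ω = 13.2 rad/s, so T = P/ω = 69.0×745.7 / 13.20 = 3898 N·m.
J = π(d_o⁴ − d_i⁴)/32 = π(0.0965⁴ − 0.0591⁴)/32 = 7.316×10^-6 m⁴.
τ_max = T·r/J = 3898 × 0.0483 / 7.316×10^-6 = 2.571×10^7 Pa.

25.7 MPa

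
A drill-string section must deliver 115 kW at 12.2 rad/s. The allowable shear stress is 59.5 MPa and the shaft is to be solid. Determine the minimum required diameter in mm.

93.1 mm

ω = 12.2 rad/s, so T = P/ω = 115×10³ / 12.20 = 9426 N·m.
For a solid shaft τ_max = 16T/(πd³), so d = (16T/(π τ_allow))^(1/3) = (16·9426/(π·5.95×10^7))^(1/3) = 0.09310 m.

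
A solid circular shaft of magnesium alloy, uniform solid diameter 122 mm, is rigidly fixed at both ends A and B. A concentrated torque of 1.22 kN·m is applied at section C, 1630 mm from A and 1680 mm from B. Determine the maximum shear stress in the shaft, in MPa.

With uniform GJ and both ends fixed, compatibility θ_AC = θ_CB gives T_A·a = T_B·b, together with T_A + T_B = T₀.
T_A = T₀·b/(a+b) = 1220·1680/3310 = 619.2 N·m; T_B = 600.8 N·m.
τ in each portion: τ_AC = 1.74×10^6 Pa, τ_CB = 1.69×10^6 Pa; maximum is in AC.
τ_max = T_AC·r/J = 619.2·0.0610/2.17×10^-5 = 1.737×10^6 Pa.

1.74 MPa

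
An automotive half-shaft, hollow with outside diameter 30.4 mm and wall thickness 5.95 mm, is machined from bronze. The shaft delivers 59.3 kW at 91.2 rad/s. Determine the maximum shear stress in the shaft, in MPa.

ω = 91.2 rad/s, so T = P/ω = 59.3×10³ / 91.20 = 650.2 N·m.
J = π(d_o⁴ − d_i⁴)/32 = π(0.0304⁴ − 0.0185⁴)/32 = 7.235×10^-8 m⁴.
τ_max = T·r/J = 650.2 × 0.0152 / 7.235×10^-8 = 1.366×10^8 Pa.

137 MPa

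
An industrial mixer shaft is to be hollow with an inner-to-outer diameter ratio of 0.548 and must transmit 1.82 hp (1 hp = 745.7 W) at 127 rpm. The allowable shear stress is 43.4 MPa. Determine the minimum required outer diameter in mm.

23.6 mm

ω = 2π·127/60 = 13.30 rad/s, so T = P/ω = 1.82×745.7 / 13.30 = 102.0 N·m.
For a hollow shaft with d_i/d_o = 0.548: τ_max = 16T/(π d_o³ (1−k⁴)), so d_o = [16T/(π τ_allow (1−k⁴))]^(1/3) = [16·102.0/(π·4.34×10^7·0.9098)]^(1/3) = 0.02361 m.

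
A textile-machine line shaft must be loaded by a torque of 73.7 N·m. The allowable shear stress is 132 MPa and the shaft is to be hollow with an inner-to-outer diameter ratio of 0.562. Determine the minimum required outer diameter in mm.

14.7 mm

For a hollow shaft with d_i/d_o = 0.562: τ_max = 16T/(π d_o³ (1−k⁴)), so d_o = [16T/(π τ_allow (1−k⁴))]^(1/3) = [16·73.70/(π·1.32×10^8·0.9002)]^(1/3) = 0.01467 m.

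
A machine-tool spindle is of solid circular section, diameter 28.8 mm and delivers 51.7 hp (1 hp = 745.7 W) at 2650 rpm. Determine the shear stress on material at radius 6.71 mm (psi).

2000 psi

ω = 2π·2650/60 = 277.5 rad/s, so T = P/ω = 51.7×745.7 / 277.5 = 138.9 N·m.
J = πd⁴/32 = π(0.0288)⁴/32 = 6.754×10^-8 m⁴.
Shear stress varies linearly with radius: τ = T·r/J = 138.9 × 0.00671 / 6.754×10^-8 = 1.380×10^7 Pa.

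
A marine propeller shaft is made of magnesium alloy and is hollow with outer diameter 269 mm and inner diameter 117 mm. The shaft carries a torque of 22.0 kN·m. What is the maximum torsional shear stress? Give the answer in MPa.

J = π(d_o⁴ − d_i⁴)/32 = π(0.269⁴ − 0.117⁴)/32 = 4.957×10^-4 m⁴.
τ_max = T·r/J = 22000 × 0.135 / 4.957×10^-4 = 5.970×10^6 Pa.

5.97 MPa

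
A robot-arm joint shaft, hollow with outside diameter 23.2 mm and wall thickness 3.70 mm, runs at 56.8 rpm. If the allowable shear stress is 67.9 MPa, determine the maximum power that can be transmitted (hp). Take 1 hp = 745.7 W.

J = π(d_o⁴ − d_i⁴)/32 = π(0.0232⁴ − 0.0158⁴)/32 = 2.232×10^-8 m⁴.
T_max = τ_allow·J/r = 6.79×10^7 × 2.232×10^-8 / 0.0116 = 130.7 N·m.
ω = 2π·56.8/60 = 5.948 rad/s, so P_max = T_max·ω = 777.2 W.

1.04 hp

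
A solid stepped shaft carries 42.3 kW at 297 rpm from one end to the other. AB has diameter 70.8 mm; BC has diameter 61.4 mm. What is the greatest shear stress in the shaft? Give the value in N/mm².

29.9 N/mm²

ω = 2π·297/60 = 31.10 rad/s, so T = P/ω = 42.3×10³ / 31.10 = 1360 N·m.
Under the same torque, τ_max = 16T/(πd³) is largest where d is smallest — segment BC (d = 61.4 mm).
τ_max = 16·1360/(π·(0.0614)³) = 2.992×10^7 Pa.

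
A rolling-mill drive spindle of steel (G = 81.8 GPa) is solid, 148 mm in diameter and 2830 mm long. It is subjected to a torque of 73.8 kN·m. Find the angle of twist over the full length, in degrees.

3.11°

J = πd⁴/32 = π(0.148)⁴/32 = 4.710×10^-5 m⁴.
θ = T·L/(G·J) = 73800 × 2.83 / (81.8×10⁹ × 4.710×10^-5) = 0.05421 rad.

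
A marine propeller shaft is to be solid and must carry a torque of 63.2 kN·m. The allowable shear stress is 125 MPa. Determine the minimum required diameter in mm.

137 mm

For a solid shaft τ_max = 16T/(πd³), so d = (16T/(π τ_allow))^(1/3) = (16·63200/(π·1.25×10^8))^(1/3) = 0.1371 m.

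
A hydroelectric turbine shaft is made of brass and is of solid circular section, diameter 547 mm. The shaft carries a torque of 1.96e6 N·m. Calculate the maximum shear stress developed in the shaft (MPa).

J = πd⁴/32 = π(0.547)⁴/32 = 8.789×10^-3 m⁴.
τ_max = T·r/J = 1.960e6 × 0.274 / 8.789×10^-3 = 6.099×10^7 Pa.

61.0 MPa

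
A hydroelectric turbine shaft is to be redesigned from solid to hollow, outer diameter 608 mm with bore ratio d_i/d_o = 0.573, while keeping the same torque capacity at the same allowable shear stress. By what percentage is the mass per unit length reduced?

27.5 %

Equal τ_max and T ⇒ the solid shaft needs d_s³ = d_o³(1−k⁴), so d_s = 608·(1−0.573⁴)^(1/3) = 585.3 mm.
Area ratio A_h/A_s = d_o²(1−k²)/d_s² = (1−k²)/(1−k⁴)^(2/3) = 0.7247.
Mass saving = 1 − 0.7247 = 27.5 %.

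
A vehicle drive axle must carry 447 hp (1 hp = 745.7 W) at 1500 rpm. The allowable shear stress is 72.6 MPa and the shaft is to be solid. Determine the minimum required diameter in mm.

ω = 2π·1500/60 = 157.1 rad/s, so T = P/ω = 447×745.7 / 157.1 = 2122 N·m.
For a solid shaft τ_max = 16T/(πd³), so d = (16T/(π τ_allow))^(1/3) = (16·2122/(π·7.26×10^7))^(1/3) = 0.05300 m.

53.0 mm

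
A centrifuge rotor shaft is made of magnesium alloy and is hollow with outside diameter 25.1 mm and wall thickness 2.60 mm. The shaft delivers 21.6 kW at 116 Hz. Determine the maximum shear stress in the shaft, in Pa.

ω = 2π·116 = 728.8 rad/s, so T = P/ω = 21.6×10³ / 728.8 = 29.64 N·m.
J = π(d_o⁴ − d_i⁴)/32 = π(0.0251⁴ − 0.0199⁴)/32 = 2.357×10^-8 m⁴.
τ_max = T·r/J = 29.64 × 0.0126 / 2.357×10^-8 = 1.578×10^7 Pa.

1.58e7 Pa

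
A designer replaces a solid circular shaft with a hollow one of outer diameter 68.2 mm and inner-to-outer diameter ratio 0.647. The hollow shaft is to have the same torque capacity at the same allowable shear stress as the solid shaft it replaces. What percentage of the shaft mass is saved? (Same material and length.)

33.9 %

Equal τ_max and T ⇒ the solid shaft needs d_s³ = d_o³(1−k⁴), so d_s = 68.2·(1−0.647⁴)^(1/3) = 63.96 mm.
Area ratio A_h/A_s = d_o²(1−k²)/d_s² = (1−k²)/(1−k⁴)^(2/3) = 0.6611.
Mass saving = 1 − 0.6611 = 33.9 %.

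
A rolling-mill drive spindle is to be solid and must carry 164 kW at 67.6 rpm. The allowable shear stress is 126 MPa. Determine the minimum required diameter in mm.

97.8 mm

ω = 2π·67.6/60 = 7.079 rad/s, so T = P/ω = 164×10³ / 7.079 = 23170 N·m.
For a solid shaft τ_max = 16T/(πd³), so d = (16T/(π τ_allow))^(1/3) = (16·23170/(π·1.26×10^8))^(1/3) = 0.09783 m.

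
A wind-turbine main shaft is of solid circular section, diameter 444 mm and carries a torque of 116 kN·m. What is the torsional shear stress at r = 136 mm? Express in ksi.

0.600 ksi

J = πd⁴/32 = π(0.444)⁴/32 = 3.815×10^-3 m⁴.
Shear stress varies linearly with radius: τ = T·r/J = 116000 × 0.136 / 3.815×10^-3 = 4.135×10^6 Pa.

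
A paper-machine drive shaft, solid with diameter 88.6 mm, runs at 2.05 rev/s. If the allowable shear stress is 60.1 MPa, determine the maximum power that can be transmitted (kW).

J = πd⁴/32 = π(0.0886)⁴/32 = 6.050×10^-6 m⁴.
T_max = τ_allow·J/r = 6.01×10^7 × 6.050×10^-6 / 0.0443 = 8207 N·m.
ω = 2π·2.05 = 12.88 rad/s, so P_max = T_max·ω = 1.057×10^5 W.

106 kW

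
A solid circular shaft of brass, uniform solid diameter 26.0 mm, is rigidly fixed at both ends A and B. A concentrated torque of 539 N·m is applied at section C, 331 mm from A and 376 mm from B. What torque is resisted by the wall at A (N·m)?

287 N·m

With uniform GJ and both ends fixed, compatibility θ_AC = θ_CB gives T_A·a = T_B·b, together with T_A + T_B = T₀.
T_A = T₀·b/(a+b) = 539.0·376/707.0 = 286.7 N·m; T_B = 252.3 N·m.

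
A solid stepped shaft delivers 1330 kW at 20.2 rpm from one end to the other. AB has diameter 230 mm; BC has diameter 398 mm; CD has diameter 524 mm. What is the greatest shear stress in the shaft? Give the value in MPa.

ω = 2π·20.2/60 = 2.115 rad/s, so T = P/ω = 1330×10³ / 2.115 = 628700 N·m.
Under the same torque, τ_max = 16T/(πd³) is largest where d is smallest — segment AB (d = 230 mm).
τ_max = 16·628700/(π·(0.230)³) = 2.632×10^8 Pa.

263 MPa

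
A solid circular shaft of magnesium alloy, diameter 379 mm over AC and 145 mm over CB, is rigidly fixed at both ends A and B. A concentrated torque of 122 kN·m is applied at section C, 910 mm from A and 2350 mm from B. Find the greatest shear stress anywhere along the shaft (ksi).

Compatibility: T_A·a/J_AC = T_B·b/J_CB with T_A + T_B = T₀.
J_AC = 2.03×10^-3 m⁴, J_CB = 4.34×10^-5 m⁴, so T_A = T₀·(J_AC/a)/((J_AC/a)+(J_CB/b)) = 121000 N·m, T_B = 1004 N·m.
τ in each portion: τ_AC = 1.13×10^7 Pa, τ_CB = 1.68×10^6 Pa; maximum is in AC.
τ_max = T_AC·r/J = 121000·0.190/2.03×10^-3 = 1.132×10^7 Pa.

1.64 ksi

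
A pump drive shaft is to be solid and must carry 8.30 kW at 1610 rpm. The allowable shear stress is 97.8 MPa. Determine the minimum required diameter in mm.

13.7 mm

ω = 2π·1610/60 = 168.6 rad/s, so T = P/ω = 8.30×10³ / 168.6 = 49.23 N·m.
For a solid shaft τ_max = 16T/(πd³), so d = (16T/(π τ_allow))^(1/3) = (16·49.23/(π·9.78×10^7))^(1/3) = 0.01369 m.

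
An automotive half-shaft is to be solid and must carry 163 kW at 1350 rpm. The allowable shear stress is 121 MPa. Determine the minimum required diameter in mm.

36.5 mm

ω = 2π·1350/60 = 141.4 rad/s, so T = P/ω = 163×10³ / 141.4 = 1153 N·m.
For a solid shaft τ_max = 16T/(πd³), so d = (16T/(π τ_allow))^(1/3) = (16·1153/(π·1.21×10^8))^(1/3) = 0.03648 m.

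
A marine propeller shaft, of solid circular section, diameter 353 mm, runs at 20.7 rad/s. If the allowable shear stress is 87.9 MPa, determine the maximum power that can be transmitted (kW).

J = πd⁴/32 = π(0.353)⁴/32 = 1.524×10^-3 m⁴.
T_max = τ_allow·J/r = 8.79×10^7 × 1.524×10^-3 / 0.176 = 759200 N·m.
ω = 20.7 rad/s, so P_max = T_max·ω = 1.571×10^7 W.

15700 kW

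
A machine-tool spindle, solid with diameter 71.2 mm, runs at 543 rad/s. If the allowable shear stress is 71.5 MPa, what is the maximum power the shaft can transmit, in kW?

2750 kW

J = πd⁴/32 = π(0.0712)⁴/32 = 2.523×10^-6 m⁴.
T_max = τ_allow·J/r = 7.15×10^7 × 2.523×10^-6 / 0.0356 = 5067 N·m.
ω = 543 rad/s, so P_max = T_max·ω = 2.752×10^6 W.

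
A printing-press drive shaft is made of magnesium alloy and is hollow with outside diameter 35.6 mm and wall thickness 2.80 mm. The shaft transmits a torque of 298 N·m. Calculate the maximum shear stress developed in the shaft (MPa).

J = π(d_o⁴ − d_i⁴)/32 = π(0.0356⁴ − 0.0300⁴)/32 = 7.817×10^-8 m⁴.
τ_max = T·r/J = 298.0 × 0.0178 / 7.817×10^-8 = 6.786×10^7 Pa.

67.9 MPa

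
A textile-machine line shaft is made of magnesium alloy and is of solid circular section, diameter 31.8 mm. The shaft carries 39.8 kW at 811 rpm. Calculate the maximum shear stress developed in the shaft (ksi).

10.8 ksi

ω = 2π·811/60 = 84.93 rad/s, so T = P/ω = 39.8×10³ / 84.93 = 468.6 N·m.
J = πd⁴/32 = π(0.0318)⁴/32 = 1.004×10^-7 m⁴.
τ_max = T·r/J = 468.6 × 0.0159 / 1.004×10^-7 = 7.422×10^7 Pa.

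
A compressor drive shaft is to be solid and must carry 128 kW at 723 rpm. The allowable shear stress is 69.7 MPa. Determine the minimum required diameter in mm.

ω = 2π·723/60 = 75.71 rad/s, so T = P/ω = 128×10³ / 75.71 = 1691 N·m.
For a solid shaft τ_max = 16T/(πd³), so d = (16T/(π τ_allow))^(1/3) = (16·1691/(π·6.97×10^7))^(1/3) = 0.04980 m.

49.8 mm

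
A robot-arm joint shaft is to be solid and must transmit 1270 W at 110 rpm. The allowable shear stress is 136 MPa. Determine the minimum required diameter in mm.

16.0 mm

ω = 2π·110/60 = 11.52 rad/s, so T = P/ω = 1270 / 11.52 = 110.3 N·m.
For a solid shaft τ_max = 16T/(πd³), so d = (16T/(π τ_allow))^(1/3) = (16·110.3/(π·1.36×10^8))^(1/3) = 0.01604 m.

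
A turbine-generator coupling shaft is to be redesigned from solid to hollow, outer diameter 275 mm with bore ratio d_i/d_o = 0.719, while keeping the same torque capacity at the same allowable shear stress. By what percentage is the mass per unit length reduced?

40.6 %

Equal τ_max and T ⇒ the solid shaft needs d_s³ = d_o³(1−k⁴), so d_s = 275·(1−0.719⁴)^(1/3) = 247.9 mm.
Area ratio A_h/A_s = d_o²(1−k²)/d_s² = (1−k²)/(1−k⁴)^(2/3) = 0.5943.
Mass saving = 1 − 0.5943 = 40.6 %.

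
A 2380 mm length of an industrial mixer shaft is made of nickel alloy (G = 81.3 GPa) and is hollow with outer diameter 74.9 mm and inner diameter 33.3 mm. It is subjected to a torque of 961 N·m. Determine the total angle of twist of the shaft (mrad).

9.48 mrad

J = π(d_o⁴ − d_i⁴)/32 = π(0.0749⁴ − 0.0333⁴)/32 = 2.969×10^-6 m⁴.
θ = T·L/(G·J) = 961.0 × 2.38 / (81.3×10⁹ × 2.969×10^-6) = 9.475×10^-3 rad.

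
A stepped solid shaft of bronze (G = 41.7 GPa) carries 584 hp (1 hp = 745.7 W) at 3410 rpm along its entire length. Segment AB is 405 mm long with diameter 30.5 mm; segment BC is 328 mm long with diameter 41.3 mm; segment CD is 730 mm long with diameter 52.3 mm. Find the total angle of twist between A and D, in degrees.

ω = 2π·3410/60 = 357.1 rad/s, so T = P/ω = 584×745.7 / 357.1 = 1220 N·m.
J_AB = π(0.0305)⁴/32 = 8.50×10^-8 m⁴; J_BC = π(0.0413)⁴/32 = 2.86×10^-7 m⁴; J_CD = π(0.0523)⁴/32 = 7.35×10^-7 m⁴.
θ = (T/G)·Σ L_i/J_i = (1220/41.7×10⁹)·(0.405/8.50×10^-8 + 0.328/2.86×10^-7 + 0.730/7.35×10^-7) = 0.2021 rad.

11.6°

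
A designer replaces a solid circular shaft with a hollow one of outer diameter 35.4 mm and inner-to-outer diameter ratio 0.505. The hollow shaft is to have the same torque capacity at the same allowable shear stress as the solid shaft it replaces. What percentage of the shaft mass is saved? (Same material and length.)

22.1 %

Equal τ_max and T ⇒ the solid shaft needs d_s³ = d_o³(1−k⁴), so d_s = 35.4·(1−0.505⁴)^(1/3) = 34.62 mm.
Area ratio A_h/A_s = d_o²(1−k²)/d_s² = (1−k²)/(1−k⁴)^(2/3) = 0.7791.
Mass saving = 1 − 0.7791 = 22.1 %.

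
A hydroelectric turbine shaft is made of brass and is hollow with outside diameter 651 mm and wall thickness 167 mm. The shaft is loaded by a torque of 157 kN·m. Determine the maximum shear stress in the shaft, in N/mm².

3.07 N/mm²

J = π(d_o⁴ − d_i⁴)/32 = π(0.651⁴ − 0.317⁴)/32 = 0.01664 m⁴.
τ_max = T·r/J = 157000 × 0.326 / 0.01664 = 3.071×10^6 Pa.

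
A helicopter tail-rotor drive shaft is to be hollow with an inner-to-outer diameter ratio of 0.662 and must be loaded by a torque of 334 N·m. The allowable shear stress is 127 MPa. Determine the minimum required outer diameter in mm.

25.5 mm

For a hollow shaft with d_i/d_o = 0.662: τ_max = 16T/(π d_o³ (1−k⁴)), so d_o = [16T/(π τ_allow (1−k⁴))]^(1/3) = [16·334.0/(π·1.27×10^8·0.8079)]^(1/3) = 0.02550 m.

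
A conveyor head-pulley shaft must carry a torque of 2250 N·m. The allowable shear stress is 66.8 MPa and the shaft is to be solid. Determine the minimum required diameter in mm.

55.6 mm

For a solid shaft τ_max = 16T/(πd³), so d = (16T/(π τ_allow))^(1/3) = (16·2250/(π·6.68×10^7))^(1/3) = 0.05556 m.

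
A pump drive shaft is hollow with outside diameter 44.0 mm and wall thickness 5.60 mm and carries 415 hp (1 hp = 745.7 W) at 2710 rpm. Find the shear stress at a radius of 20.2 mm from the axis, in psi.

12600 psi

ω = 2π·2710/60 = 283.8 rad/s, so T = P/ω = 415×745.7 / 283.8 = 1090 N·m.
J = π(d_o⁴ − d_i⁴)/32 = π(0.0440⁴ − 0.0328⁴)/32 = 2.543×10^-7 m⁴.
Shear stress varies linearly with radius: τ = T·r/J = 1090 × 0.0202 / 2.543×10^-7 = 8.661×10^7 Pa.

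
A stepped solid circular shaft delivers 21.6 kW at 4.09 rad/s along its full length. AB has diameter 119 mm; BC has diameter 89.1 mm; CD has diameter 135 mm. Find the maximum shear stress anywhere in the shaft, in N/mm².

38.0 N/mm²

ω = 4.09 rad/s, so T = P/ω = 21.6×10³ / 4.090 = 5281 N·m.
Under the same torque, τ_max = 16T/(πd³) is largest where d is smallest — segment BC (d = 89.1 mm).
τ_max = 16·5281/(π·(0.0891)³) = 3.802×10^7 Pa.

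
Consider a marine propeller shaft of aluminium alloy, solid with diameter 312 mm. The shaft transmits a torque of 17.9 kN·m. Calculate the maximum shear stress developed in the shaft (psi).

J = πd⁴/32 = π(0.312)⁴/32 = 9.303×10^-4 m⁴.
τ_max = T·r/J = 17900 × 0.156 / 9.303×10^-4 = 3.002×10^6 Pa.

435 psi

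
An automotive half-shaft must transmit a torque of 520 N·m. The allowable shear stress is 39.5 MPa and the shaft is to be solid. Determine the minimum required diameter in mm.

40.6 mm

For a solid shaft τ_max = 16T/(πd³), so d = (16T/(π τ_allow))^(1/3) = (16·520.0/(π·3.95×10^7))^(1/3) = 0.04062 m.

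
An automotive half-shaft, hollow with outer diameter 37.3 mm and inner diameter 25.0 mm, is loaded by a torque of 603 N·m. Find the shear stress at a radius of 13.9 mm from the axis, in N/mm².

55.3 N/mm²

J = π(d_o⁴ − d_i⁴)/32 = π(0.0373⁴ − 0.0250⁴)/32 = 1.517×10^-7 m⁴.
Shear stress varies linearly with radius: τ = T·r/J = 603.0 × 0.0139 / 1.517×10^-7 = 5.526×10^7 Pa.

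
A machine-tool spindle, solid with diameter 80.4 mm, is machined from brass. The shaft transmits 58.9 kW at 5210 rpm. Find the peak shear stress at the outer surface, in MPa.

ω = 2π·5210/60 = 545.6 rad/s, so T = P/ω = 58.9×10³ / 545.6 = 108.0 N·m.
J = πd⁴/32 = π(0.0804)⁴/32 = 4.102×10^-6 m⁴.
τ_max = T·r/J = 108.0 × 0.0402 / 4.102×10^-6 = 1.058×10^6 Pa.

1.06 MPa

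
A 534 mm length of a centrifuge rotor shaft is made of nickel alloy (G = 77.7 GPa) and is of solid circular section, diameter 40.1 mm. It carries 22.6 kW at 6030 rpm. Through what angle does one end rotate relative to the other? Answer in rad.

9.69e-4 rad

ω = 2π·6030/60 = 631.5 rad/s, so T = P/ω = 22.6×10³ / 631.5 = 35.79 N·m.
J = πd⁴/32 = π(0.0401)⁴/32 = 2.539×10^-7 m⁴.
θ = T·L/(G·J) = 35.79 × 0.534 / (77.7×10⁹ × 2.539×10^-7) = 9.690×10^-4 rad.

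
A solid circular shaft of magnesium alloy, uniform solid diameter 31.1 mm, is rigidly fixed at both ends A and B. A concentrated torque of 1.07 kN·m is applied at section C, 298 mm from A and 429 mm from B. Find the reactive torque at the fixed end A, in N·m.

631 N·m

With uniform GJ and both ends fixed, compatibility θ_AC = θ_CB gives T_A·a = T_B·b, together with T_A + T_B = T₀.
T_A = T₀·b/(a+b) = 1070·429/727.0 = 631.4 N·m; T_B = 438.6 N·m.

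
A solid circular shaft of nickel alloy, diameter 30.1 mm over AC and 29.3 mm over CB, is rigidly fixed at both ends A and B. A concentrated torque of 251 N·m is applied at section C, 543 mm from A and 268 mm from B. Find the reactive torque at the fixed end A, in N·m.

89.0 N·m

Compatibility: T_A·a/J_AC = T_B·b/J_CB with T_A + T_B = T₀.
J_AC = 8.06×10^-8 m⁴, J_CB = 7.24×10^-8 m⁴, so T_A = T₀·(J_AC/a)/((J_AC/a)+(J_CB/b)) = 89.03 N·m, T_B = 162.0 N·m.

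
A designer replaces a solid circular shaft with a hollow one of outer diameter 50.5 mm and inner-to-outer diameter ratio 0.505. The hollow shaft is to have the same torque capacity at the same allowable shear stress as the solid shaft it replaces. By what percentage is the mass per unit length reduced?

22.1 %

Equal τ_max and T ⇒ the solid shaft needs d_s³ = d_o³(1−k⁴), so d_s = 50.5·(1−0.505⁴)^(1/3) = 49.38 mm.
Area ratio A_h/A_s = d_o²(1−k²)/d_s² = (1−k²)/(1−k⁴)^(2/3) = 0.7791.
Mass saving = 1 − 0.7791 = 22.1 %.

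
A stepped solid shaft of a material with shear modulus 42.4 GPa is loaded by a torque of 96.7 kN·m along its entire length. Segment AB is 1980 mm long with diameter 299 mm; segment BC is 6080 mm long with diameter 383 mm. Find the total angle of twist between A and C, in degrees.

0.706°

J_AB = π(0.299)⁴/32 = 7.85×10^-4 m⁴; J_BC = π(0.383)⁴/32 = 2.11×10^-3 m⁴.
θ = (T/G)·Σ L_i/J_i = (96700/42.4×10⁹)·(1.98/7.85×10^-4 + 6.08/2.11×10^-3) = 0.01232 rad.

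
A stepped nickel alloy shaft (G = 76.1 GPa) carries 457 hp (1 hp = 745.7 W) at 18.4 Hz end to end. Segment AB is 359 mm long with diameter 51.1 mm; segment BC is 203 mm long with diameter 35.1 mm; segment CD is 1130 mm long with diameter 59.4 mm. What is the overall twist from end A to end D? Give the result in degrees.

6.27°

ω = 2π·18.4 = 115.6 rad/s, so T = P/ω = 457×745.7 / 115.6 = 2948 N·m.
J_AB = π(0.0511)⁴/32 = 6.69×10^-7 m⁴; J_BC = π(0.0351)⁴/32 = 1.49×10^-7 m⁴; J_CD = π(0.0594)⁴/32 = 1.22×10^-6 m⁴.
θ = (T/G)·Σ L_i/J_i = (2948/76.1×10⁹)·(0.359/6.69×10^-7 + 0.203/1.49×10^-7 + 1.13/1.22×10^-6) = 0.1094 rad.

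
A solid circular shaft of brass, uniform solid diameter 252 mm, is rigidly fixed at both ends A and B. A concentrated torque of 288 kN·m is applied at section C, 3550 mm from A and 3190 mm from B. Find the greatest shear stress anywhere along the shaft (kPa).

48300 kPa

With uniform GJ and both ends fixed, compatibility θ_AC = θ_CB gives T_A·a = T_B·b, together with T_A + T_B = T₀.
T_A = T₀·b/(a+b) = 288000·3190/6740 = 136300 N·m; T_B = 151700 N·m.
τ in each portion: τ_AC = 4.34×10^7 Pa, τ_CB = 4.83×10^7 Pa; maximum is in CB.
τ_max = T_CB·r/J = 151700·0.126/3.96×10^-4 = 4.828×10^7 Pa.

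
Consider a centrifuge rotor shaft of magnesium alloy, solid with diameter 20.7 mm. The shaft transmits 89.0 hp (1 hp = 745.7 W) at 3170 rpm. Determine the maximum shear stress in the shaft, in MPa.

ω = 2π·3170/60 = 332.0 rad/s, so T = P/ω = 89.0×745.7 / 332.0 = 199.9 N·m.
J = πd⁴/32 = π(0.0207)⁴/32 = 1.803×10^-8 m⁴.
τ_max = T·r/J = 199.9 × 0.0103 / 1.803×10^-8 = 1.148×10^8 Pa.

115 MPa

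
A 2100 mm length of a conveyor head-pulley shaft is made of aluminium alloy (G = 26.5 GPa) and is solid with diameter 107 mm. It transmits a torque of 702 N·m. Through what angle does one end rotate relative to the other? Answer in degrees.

J = πd⁴/32 = π(0.107)⁴/32 = 1.287×10^-5 m⁴.
θ = T·L/(G·J) = 702.0 × 2.10 / (26.5×10⁹ × 1.287×10^-5) = 4.323×10^-3 rad.

0.248°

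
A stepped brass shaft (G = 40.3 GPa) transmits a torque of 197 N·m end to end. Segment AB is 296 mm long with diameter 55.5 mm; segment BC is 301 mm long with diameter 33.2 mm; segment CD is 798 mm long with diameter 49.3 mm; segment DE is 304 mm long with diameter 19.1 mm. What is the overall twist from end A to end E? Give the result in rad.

J_AB = π(0.0555)⁴/32 = 9.31×10^-7 m⁴; J_BC = π(0.0332)⁴/32 = 1.19×10^-7 m⁴; J_CD = π(0.0493)⁴/32 = 5.80×10^-7 m⁴; J_DE = π(0.0191)⁴/32 = 1.31×10^-8 m⁴.
θ = (T/G)·Σ L_i/J_i = (197.0/40.3×10⁹)·(0.296/9.31×10^-7 + 0.301/1.19×10^-7 + 0.798/5.80×10^-7 + 0.304/1.31×10^-8) = 0.1344 rad.

0.134 rad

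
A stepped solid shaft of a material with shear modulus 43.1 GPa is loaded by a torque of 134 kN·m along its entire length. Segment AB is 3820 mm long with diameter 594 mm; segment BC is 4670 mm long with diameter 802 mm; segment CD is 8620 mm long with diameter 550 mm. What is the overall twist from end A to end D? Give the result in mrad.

J_AB = π(0.594)⁴/32 = 0.0122 m⁴; J_BC = π(0.802)⁴/32 = 0.0406 m⁴; J_CD = π(0.550)⁴/32 = 8.98×10^-3 m⁴.
θ = (T/G)·Σ L_i/J_i = (134000/43.1×10⁹)·(3.82/0.0122 + 4.67/0.0406 + 8.62/8.98×10^-3) = 4.312×10^-3 rad.

4.31 mrad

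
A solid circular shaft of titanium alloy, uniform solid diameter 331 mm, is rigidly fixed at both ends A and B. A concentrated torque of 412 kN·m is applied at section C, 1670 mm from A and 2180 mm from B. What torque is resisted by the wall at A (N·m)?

With uniform GJ and both ends fixed, compatibility θ_AC = θ_CB gives T_A·a = T_B·b, together with T_A + T_B = T₀.
T_A = T₀·b/(a+b) = 412000·2180/3850 = 233300 N·m; T_B = 178700 N·m.

233000 N·m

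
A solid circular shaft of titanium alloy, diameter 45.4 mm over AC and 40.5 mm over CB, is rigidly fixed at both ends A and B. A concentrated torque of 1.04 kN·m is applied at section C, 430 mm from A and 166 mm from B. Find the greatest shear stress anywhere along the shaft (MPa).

49.5 MPa

Compatibility: T_A·a/J_AC = T_B·b/J_CB with T_A + T_B = T₀.
J_AC = 4.17×10^-7 m⁴, J_CB = 2.64×10^-7 m⁴, so T_A = T₀·(J_AC/a)/((J_AC/a)+(J_CB/b)) = 393.9 N·m, T_B = 646.1 N·m.
τ in each portion: τ_AC = 2.14×10^7 Pa, τ_CB = 4.95×10^7 Pa; maximum is in CB.
τ_max = T_CB·r/J = 646.1·0.0203/2.64×10^-7 = 4.954×10^7 Pa.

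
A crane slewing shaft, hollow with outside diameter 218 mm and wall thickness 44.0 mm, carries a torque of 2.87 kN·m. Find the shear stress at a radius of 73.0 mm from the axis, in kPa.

1080 kPa

J = π(d_o⁴ − d_i⁴)/32 = π(0.218⁴ − 0.130⁴)/32 = 1.937×10^-4 m⁴.
Shear stress varies linearly with radius: τ = T·r/J = 2870 × 0.0730 / 1.937×10^-4 = 1.082×10^6 Pa.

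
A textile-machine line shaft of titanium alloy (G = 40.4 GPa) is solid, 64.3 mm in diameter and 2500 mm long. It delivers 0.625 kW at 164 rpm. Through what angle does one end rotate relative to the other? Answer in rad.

0.00134 rad

ω = 2π·164/60 = 17.17 rad/s, so T = P/ω = 0.625×10³ / 17.17 = 36.39 N·m.
J = πd⁴/32 = π(0.0643)⁴/32 = 1.678×10^-6 m⁴.
θ = T·L/(G·J) = 36.39 × 2.50 / (40.4×10⁹ × 1.678×10^-6) = 1.342×10^-3 rad.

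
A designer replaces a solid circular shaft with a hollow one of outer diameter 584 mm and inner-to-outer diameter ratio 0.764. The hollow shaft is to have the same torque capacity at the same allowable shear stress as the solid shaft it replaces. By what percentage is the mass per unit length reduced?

45.0 %

Equal τ_max and T ⇒ the solid shaft needs d_s³ = d_o³(1−k⁴), so d_s = 584·(1−0.764⁴)^(1/3) = 508.3 mm.
Area ratio A_h/A_s = d_o²(1−k²)/d_s² = (1−k²)/(1−k⁴)^(2/3) = 0.5496.
Mass saving = 1 − 0.5496 = 45.0 %.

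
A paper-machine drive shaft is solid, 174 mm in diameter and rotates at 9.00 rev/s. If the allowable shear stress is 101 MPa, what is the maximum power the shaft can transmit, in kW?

J = πd⁴/32 = π(0.174)⁴/32 = 8.999×10^-5 m⁴.
T_max = τ_allow·J/r = 1.01×10^8 × 8.999×10^-5 / 0.0870 = 104500 N·m.
ω = 2π·9.00 = 56.55 rad/s, so P_max = T_max·ω = 5.908×10^6 W.

5910 kW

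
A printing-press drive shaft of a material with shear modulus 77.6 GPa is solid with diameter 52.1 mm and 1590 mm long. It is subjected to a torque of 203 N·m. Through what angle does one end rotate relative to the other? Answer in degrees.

0.329°

J = πd⁴/32 = π(0.0521)⁴/32 = 7.234×10^-7 m⁴.
θ = T·L/(G·J) = 203.0 × 1.59 / (77.6×10⁹ × 7.234×10^-7) = 5.750×10^-3 rad.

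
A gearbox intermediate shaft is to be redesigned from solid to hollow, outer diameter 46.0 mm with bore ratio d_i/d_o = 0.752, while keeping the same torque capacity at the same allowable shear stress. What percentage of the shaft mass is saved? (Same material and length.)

43.8 %

Equal τ_max and T ⇒ the solid shaft needs d_s³ = d_o³(1−k⁴), so d_s = 46.0·(1−0.752⁴)^(1/3) = 40.45 mm.
Area ratio A_h/A_s = d_o²(1−k²)/d_s² = (1−k²)/(1−k⁴)^(2/3) = 0.5618.
Mass saving = 1 − 0.5618 = 43.8 %.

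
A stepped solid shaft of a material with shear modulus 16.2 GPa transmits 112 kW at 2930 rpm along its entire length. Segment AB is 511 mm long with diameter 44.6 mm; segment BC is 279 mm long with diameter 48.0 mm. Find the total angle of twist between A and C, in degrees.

2.39°

ω = 2π·2930/60 = 306.8 rad/s, so T = P/ω = 112×10³ / 306.8 = 365.0 N·m.
J_AB = π(0.0446)⁴/32 = 3.88×10^-7 m⁴; J_BC = π(0.0480)⁴/32 = 5.21×10^-7 m⁴.
θ = (T/G)·Σ L_i/J_i = (365.0/16.2×10⁹)·(0.511/3.88×10^-7 + 0.279/5.21×10^-7) = 0.04170 rad.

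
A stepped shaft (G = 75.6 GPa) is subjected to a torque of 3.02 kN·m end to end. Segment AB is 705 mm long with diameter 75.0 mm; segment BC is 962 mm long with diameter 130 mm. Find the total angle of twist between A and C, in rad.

0.0104 rad

J_AB = π(0.0750)⁴/32 = 3.11×10^-6 m⁴; J_BC = π(0.130)⁴/32 = 2.80×10^-5 m⁴.
θ = (T/G)·Σ L_i/J_i = (3020/75.6×10⁹)·(0.705/3.11×10^-6 + 0.962/2.80×10^-5) = 0.01044 rad.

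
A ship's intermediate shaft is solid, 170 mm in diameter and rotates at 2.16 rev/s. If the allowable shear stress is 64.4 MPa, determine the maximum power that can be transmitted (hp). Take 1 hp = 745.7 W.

J = πd⁴/32 = π(0.170)⁴/32 = 8.200×10^-5 m⁴.
T_max = τ_allow·J/r = 6.44×10^7 × 8.200×10^-5 / 0.0850 = 62120 N·m.
ω = 2π·2.16 = 13.57 rad/s, so P_max = T_max·ω = 8.431×10^5 W.

1130 hp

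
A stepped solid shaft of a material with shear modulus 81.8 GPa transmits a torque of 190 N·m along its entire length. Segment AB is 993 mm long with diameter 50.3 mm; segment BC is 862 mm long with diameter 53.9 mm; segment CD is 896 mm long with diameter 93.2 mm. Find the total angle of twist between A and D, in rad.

0.00637 rad

J_AB = π(0.0503)⁴/32 = 6.28×10^-7 m⁴; J_BC = π(0.0539)⁴/32 = 8.29×10^-7 m⁴; J_CD = π(0.0932)⁴/32 = 7.41×10^-6 m⁴.
θ = (T/G)·Σ L_i/J_i = (190.0/81.8×10⁹)·(0.993/6.28×10^-7 + 0.862/8.29×10^-7 + 0.896/7.41×10^-6) = 6.367×10^-3 rad.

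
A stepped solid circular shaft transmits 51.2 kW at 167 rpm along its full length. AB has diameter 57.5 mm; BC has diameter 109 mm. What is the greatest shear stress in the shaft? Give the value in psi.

ω = 2π·167/60 = 17.49 rad/s, so T = P/ω = 51.2×10³ / 17.49 = 2928 N·m.
Under the same torque, τ_max = 16T/(πd³) is largest where d is smallest — segment AB (d = 57.5 mm).
τ_max = 16·2928/(π·(0.0575)³) = 7.843×10^7 Pa.

11400 psi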